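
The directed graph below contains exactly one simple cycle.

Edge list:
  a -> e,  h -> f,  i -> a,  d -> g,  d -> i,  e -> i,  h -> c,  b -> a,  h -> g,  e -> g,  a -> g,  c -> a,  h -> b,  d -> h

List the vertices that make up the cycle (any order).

DFS with gray/black marking from i:
i gray
  a gray
    e gray
      g gray
      g black
      e→i: i is gray → back edge
Back edge closes the cycle i → a → e → i; its vertices are {a, e, i}.

a, e, i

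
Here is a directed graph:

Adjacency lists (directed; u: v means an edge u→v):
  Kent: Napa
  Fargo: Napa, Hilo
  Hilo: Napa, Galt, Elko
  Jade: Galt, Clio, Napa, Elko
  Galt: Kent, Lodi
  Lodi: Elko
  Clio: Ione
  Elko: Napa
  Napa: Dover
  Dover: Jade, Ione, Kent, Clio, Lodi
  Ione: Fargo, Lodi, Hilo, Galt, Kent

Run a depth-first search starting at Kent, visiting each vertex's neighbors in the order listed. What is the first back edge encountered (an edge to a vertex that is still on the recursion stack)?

Galt→Kent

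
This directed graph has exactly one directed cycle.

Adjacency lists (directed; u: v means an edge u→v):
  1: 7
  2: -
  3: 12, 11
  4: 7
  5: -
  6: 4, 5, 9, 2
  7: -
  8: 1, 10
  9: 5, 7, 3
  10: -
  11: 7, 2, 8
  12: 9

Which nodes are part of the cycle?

DFS with gray/black marking from 9:
9 gray
  5 gray
  5 black
  7 gray
  7 black
  3 gray
    12 gray
      12→9: 9 is gray → back edge
Back edge closes the cycle 9 → 3 → 12 → 9; its vertices are {3, 9, 12}.

3, 9, 12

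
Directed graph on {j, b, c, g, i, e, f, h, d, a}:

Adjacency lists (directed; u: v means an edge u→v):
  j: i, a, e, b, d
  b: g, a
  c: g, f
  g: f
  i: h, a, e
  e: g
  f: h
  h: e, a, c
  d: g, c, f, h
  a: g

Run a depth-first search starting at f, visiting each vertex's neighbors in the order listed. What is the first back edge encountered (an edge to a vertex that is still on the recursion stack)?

g→f

DFS from f (visiting each vertex's neighbors in the order listed); mark gray on enter, black on exit:
f gray
  h gray
    e gray
      g gray
        g→f: f is gray → back edge
First back edge: g → f.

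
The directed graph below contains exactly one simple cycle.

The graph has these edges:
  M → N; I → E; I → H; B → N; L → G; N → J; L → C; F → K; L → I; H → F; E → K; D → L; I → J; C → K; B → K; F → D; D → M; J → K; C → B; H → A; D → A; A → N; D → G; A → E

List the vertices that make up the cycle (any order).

DFS with gray/black marking from D:
D gray
  L gray
    I gray
      H gray
        F gray
          K gray
          K black
          F→D: D is gray → back edge
Back edge closes the cycle D → L → I → H → F → D; its vertices are {D, F, H, I, L}.

D, F, H, I, L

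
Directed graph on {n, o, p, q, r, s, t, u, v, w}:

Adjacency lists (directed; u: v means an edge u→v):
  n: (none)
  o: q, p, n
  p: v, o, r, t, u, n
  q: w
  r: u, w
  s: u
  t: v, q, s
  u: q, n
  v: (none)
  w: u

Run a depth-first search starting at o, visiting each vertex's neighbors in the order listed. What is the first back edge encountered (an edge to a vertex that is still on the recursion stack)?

u->q

DFS from o (visiting each vertex's neighbors in the order listed); mark gray on enter, black on exit:
o gray
  q gray
    w gray
      u gray
        u→q: q is gray → back edge
First back edge: u → q.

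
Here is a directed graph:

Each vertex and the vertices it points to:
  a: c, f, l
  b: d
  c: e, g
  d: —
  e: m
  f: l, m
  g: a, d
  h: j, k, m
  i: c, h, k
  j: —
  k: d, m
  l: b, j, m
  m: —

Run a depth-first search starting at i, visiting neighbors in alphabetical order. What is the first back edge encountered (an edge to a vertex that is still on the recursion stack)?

DFS from i (visiting neighbors in alphabetical order); mark gray on enter, black on exit:
i gray
  c gray
    e gray
      m gray
      m black
    e black
    g gray
      a gray
        a→c: c is gray → back edge
First back edge: a → c.

a→c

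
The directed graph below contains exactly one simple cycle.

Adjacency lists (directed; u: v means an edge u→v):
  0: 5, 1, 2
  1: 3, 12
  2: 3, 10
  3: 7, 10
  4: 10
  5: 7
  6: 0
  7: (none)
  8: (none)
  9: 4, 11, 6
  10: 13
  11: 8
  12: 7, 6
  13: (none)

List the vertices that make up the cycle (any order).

DFS with gray/black marking from 6:
6 gray
  0 gray
    5 gray
      7 gray
      7 black
    5 black
    1 gray
      3 gray
        3→7: 7 black — skip
        10 gray
          13 gray
          13 black
        10 black
      3 black
      12 gray
        12→7: 7 black — skip
        12→6: 6 is gray → back edge
Back edge closes the cycle 6 → 0 → 1 → 12 → 6; its vertices are {0, 1, 6, 12}.

0, 1, 6, 12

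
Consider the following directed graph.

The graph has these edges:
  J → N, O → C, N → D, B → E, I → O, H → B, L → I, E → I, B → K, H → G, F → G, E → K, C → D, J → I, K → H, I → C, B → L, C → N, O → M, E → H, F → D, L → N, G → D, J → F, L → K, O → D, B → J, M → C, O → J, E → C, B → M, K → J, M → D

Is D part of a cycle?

D lies on a cycle iff there is a path from D back to itself.
Exploring from D, it never reaches itself; equivalently, its strongly connected component is a singleton.

No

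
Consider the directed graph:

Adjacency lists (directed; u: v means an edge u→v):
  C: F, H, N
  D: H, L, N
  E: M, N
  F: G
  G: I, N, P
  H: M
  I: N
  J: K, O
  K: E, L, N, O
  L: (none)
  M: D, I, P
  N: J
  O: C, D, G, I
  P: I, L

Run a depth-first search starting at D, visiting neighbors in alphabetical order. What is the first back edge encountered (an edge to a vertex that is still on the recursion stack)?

DFS from D (visiting neighbors in alphabetical order); mark gray on enter, black on exit:
D gray
  H gray
    M gray
      M→D: D is gray → back edge
First back edge: M → D.

M->D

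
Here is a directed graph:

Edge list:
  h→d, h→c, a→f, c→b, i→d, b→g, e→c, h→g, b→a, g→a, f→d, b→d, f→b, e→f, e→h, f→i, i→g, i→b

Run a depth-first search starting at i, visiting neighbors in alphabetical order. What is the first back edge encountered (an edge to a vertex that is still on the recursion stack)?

f->b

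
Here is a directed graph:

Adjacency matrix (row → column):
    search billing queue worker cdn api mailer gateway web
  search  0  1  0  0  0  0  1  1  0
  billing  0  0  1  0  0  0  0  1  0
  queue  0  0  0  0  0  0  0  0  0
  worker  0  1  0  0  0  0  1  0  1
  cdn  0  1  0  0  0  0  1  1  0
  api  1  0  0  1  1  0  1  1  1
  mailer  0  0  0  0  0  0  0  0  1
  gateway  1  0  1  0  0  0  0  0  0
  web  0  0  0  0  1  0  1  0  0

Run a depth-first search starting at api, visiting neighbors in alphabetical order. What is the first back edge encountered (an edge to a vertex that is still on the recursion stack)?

search->billing

DFS from api (visiting neighbors in alphabetical order); mark gray on enter, black on exit:
api gray
  cdn gray
    billing gray
      gateway gray
        queue gray
        queue black
        search gray
          search→billing: billing is gray → back edge
First back edge: search → billing.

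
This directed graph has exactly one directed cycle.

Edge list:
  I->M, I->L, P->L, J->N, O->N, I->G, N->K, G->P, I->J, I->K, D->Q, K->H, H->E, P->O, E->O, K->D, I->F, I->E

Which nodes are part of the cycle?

DFS with gray/black marking from K:
K gray
  H gray
    E gray
      O gray
        N gray
          N→K: K is gray → back edge
Back edge closes the cycle K → H → E → O → N → K; its vertices are {E, H, K, N, O}.

E, H, K, N, O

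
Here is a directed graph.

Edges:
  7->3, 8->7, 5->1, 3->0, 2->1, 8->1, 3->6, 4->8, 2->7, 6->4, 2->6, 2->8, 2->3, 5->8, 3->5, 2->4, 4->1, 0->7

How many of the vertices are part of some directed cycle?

7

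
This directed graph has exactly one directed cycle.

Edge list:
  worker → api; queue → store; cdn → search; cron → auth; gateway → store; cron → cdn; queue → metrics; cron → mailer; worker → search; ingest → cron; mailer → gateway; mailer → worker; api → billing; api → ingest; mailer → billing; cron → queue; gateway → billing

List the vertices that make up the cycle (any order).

api, cron, ingest, mailer, worker

DFS with gray/black marking from cron:
cron gray
  mailer gray
    worker gray
      search gray
      search black
      api gray
        billing gray
        billing black
        ingest gray
          ingest→cron: cron is gray → back edge
Back edge closes the cycle cron → mailer → worker → api → ingest → cron; its vertices are {api, cron, ingest, mailer, worker}.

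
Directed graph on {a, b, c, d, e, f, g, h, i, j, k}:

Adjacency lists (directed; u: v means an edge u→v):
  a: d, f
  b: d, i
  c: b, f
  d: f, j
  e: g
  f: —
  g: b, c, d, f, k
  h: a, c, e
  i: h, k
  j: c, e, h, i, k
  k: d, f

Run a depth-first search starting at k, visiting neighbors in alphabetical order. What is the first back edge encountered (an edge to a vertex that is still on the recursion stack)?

DFS from k (visiting neighbors in alphabetical order); mark gray on enter, black on exit:
k gray
  d gray
    f gray
    f black
    j gray
      c gray
        b gray
          b→d: d is gray → back edge
First back edge: b → d.

b->d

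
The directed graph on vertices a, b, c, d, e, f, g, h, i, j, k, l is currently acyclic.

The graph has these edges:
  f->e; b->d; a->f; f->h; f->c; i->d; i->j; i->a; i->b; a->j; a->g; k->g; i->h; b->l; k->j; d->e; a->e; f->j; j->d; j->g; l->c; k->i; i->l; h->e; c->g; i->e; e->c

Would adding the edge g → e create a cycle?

Yes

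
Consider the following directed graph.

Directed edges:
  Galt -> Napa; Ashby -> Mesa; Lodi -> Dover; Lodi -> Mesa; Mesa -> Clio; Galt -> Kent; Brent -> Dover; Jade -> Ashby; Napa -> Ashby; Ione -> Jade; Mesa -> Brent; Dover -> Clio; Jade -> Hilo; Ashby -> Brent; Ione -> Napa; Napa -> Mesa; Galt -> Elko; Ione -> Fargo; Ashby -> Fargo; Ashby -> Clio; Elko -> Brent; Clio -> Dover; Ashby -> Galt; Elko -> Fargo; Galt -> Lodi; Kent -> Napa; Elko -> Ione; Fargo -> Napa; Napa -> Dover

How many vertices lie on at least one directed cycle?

A vertex is on a directed cycle iff it belongs to a strongly connected component of size ≥ 2 (or has a self-loop).
The vertices on cycles are {Clio, Elko, Galt, Ione, Jade, Kent, Napa, Ashby, Dover, Fargo} — 10 in total.

10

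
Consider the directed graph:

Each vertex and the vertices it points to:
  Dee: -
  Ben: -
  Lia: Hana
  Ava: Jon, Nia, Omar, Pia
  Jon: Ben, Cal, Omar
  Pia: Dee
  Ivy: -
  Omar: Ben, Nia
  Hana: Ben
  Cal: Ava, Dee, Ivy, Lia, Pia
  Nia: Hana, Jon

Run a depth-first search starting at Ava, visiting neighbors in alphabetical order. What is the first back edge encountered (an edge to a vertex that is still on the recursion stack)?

DFS from Ava (visiting neighbors in alphabetical order); mark gray on enter, black on exit:
Ava gray
  Jon gray
    Ben gray
    Ben black
    Cal gray
      Cal→Ava: Ava is gray → back edge
First back edge: Cal → Ava.

Cal→Ava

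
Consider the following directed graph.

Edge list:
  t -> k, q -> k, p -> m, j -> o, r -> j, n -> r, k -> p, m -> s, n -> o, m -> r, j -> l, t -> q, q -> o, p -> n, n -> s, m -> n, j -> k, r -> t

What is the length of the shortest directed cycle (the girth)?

For each vertex v, BFS finds the shortest path from v back to v.
The shortest such closed walk is p → m → r → t → k → p, length 5.

5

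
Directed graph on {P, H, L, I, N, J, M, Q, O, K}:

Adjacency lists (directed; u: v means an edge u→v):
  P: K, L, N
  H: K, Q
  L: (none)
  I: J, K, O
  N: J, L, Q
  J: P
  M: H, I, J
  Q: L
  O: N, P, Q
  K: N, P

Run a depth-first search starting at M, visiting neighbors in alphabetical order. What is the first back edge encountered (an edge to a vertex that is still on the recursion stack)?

P→K

DFS from M (visiting neighbors in alphabetical order); mark gray on enter, black on exit:
M gray
  H gray
    K gray
      N gray
        J gray
          P gray
            P→K: K is gray → back edge
First back edge: P → K.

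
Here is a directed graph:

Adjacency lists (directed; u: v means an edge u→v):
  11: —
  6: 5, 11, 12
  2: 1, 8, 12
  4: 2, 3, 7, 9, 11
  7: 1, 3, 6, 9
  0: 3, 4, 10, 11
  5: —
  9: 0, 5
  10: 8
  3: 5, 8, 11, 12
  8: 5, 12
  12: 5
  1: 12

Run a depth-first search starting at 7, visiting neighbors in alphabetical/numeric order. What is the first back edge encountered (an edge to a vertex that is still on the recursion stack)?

4→7

DFS from 7 (visiting neighbors in alphabetical/numeric order); mark gray on enter, black on exit:
7 gray
  1 gray
    12 gray
      5 gray
      5 black
    12 black
  1 black
  3 gray
    3→5: 5 black — skip
    8 gray
      8→5: 5 black — skip
      8→12: 12 black — skip
    8 black
    11 gray
    11 black
    3→12: 12 black — skip
  3 black
  6 gray
    6→5: 5 black — skip
    6→11: 11 black — skip
    6→12: 12 black — skip
  6 black
  9 gray
    0 gray
      0→3: 3 black — skip
      4 gray
        2 gray
          2→1: 1 black — skip
          2→8: 8 black — skip
          2→12: 12 black — skip
        2 black
        4→3: 3 black — skip
        4→7: 7 is gray → back edge
First back edge: 4 → 7.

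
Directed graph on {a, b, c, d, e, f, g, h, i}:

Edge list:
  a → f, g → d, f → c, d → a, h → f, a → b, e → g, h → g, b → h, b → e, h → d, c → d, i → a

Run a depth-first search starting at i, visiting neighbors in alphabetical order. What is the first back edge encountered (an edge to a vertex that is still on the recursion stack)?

DFS from i (visiting neighbors in alphabetical order); mark gray on enter, black on exit:
i gray
  a gray
    b gray
      e gray
        g gray
          d gray
            d→a: a is gray → back edge
First back edge: d → a.

d->a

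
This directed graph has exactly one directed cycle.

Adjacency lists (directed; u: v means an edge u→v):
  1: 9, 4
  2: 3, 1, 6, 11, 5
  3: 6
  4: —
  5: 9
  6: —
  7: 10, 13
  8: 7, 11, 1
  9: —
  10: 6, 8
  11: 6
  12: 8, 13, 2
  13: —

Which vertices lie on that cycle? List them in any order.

7, 8, 10

DFS with gray/black marking from 8:
8 gray
  7 gray
    10 gray
      6 gray
      6 black
      10→8: 8 is gray → back edge
Back edge closes the cycle 8 → 7 → 10 → 8; its vertices are {7, 8, 10}.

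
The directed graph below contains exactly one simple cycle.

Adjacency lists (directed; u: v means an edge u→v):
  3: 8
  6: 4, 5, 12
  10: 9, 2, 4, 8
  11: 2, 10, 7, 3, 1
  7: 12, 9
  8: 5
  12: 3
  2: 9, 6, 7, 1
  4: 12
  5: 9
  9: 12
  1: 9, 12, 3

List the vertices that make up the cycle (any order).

DFS with gray/black marking from 5:
5 gray
  9 gray
    12 gray
      3 gray
        8 gray
          8→5: 5 is gray → back edge
Back edge closes the cycle 5 → 9 → 12 → 3 → 8 → 5; its vertices are {3, 5, 8, 9, 12}.

3, 5, 8, 9, 12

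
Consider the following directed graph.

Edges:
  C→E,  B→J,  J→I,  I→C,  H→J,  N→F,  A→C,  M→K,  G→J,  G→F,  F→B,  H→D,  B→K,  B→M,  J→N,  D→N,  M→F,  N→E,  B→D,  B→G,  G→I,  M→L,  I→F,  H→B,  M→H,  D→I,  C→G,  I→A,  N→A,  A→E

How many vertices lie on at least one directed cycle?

11

A vertex is on a directed cycle iff it belongs to a strongly connected component of size ≥ 2 (or has a self-loop).
The vertices on cycles are {A, B, C, D, F, G, H, I, J, M, N} — 11 in total.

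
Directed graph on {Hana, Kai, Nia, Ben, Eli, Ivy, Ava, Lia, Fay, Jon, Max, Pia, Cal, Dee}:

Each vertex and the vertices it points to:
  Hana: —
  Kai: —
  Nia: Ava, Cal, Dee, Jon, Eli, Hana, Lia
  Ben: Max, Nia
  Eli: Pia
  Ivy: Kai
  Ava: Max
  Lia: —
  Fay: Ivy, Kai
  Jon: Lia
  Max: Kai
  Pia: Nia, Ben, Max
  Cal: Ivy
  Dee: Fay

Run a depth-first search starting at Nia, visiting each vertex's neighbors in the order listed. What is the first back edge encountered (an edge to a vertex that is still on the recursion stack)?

DFS from Nia (visiting each vertex's neighbors in the order listed); mark gray on enter, black on exit:
Nia gray
  Ava gray
    Max gray
      Kai gray
      Kai black
    Max black
  Ava black
  Cal gray
    Ivy gray
      Ivy→Kai: Kai black — skip
    Ivy black
  Cal black
  Dee gray
    Fay gray
      Fay→Ivy: Ivy black — skip
      Fay→Kai: Kai black — skip
    Fay black
  Dee black
  Jon gray
    Lia gray
    Lia black
  Jon black
  Eli gray
    Pia gray
      Pia→Nia: Nia is gray → back edge
First back edge: Pia → Nia.

Pia→Nia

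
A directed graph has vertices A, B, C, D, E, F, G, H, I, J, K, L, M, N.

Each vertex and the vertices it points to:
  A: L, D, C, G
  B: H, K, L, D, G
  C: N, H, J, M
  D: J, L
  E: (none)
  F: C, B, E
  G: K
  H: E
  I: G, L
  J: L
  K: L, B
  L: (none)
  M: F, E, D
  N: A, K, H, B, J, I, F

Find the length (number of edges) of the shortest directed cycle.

For each vertex v, BFS finds the shortest path from v back to v.
The shortest such closed walk is B → K → B, length 2.

2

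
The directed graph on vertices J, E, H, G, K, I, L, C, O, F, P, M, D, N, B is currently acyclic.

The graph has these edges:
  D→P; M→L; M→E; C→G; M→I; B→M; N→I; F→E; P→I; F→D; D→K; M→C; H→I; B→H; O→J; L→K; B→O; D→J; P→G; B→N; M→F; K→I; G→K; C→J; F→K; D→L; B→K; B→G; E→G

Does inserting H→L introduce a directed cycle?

Adding H→L creates a cycle iff L can already reach H.
Explore from L: no path reaches H. The graph stays acyclic.

No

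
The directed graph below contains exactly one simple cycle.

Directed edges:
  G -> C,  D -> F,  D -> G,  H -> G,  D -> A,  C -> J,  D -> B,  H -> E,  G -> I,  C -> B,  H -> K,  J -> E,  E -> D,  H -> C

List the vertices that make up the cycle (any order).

C, D, E, G, J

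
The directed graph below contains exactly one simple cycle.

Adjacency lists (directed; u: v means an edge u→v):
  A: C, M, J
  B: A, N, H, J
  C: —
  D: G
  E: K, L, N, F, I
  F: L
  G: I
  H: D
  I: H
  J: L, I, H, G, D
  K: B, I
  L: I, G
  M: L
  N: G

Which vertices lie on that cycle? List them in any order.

D, G, H, I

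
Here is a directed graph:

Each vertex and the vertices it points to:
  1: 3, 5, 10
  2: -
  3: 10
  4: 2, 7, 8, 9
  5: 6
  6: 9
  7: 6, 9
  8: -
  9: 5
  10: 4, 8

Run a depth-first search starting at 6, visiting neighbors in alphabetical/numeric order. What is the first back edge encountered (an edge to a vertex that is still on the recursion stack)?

DFS from 6 (visiting neighbors in alphabetical/numeric order); mark gray on enter, black on exit:
6 gray
  9 gray
    5 gray
      5→6: 6 is gray → back edge
First back edge: 5 → 6.

5→6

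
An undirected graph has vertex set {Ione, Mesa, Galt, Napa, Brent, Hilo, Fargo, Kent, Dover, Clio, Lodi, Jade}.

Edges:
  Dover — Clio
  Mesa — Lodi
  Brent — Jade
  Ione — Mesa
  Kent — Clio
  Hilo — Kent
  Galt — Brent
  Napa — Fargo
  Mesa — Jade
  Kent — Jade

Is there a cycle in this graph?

No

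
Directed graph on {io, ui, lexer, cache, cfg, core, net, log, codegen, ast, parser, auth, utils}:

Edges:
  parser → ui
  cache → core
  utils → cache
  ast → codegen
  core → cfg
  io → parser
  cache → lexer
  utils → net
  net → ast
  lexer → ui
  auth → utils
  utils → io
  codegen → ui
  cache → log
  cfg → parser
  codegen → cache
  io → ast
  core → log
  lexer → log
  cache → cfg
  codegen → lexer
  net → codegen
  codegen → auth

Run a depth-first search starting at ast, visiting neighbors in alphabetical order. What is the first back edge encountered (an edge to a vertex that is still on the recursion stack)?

DFS from ast (visiting neighbors in alphabetical order); mark gray on enter, black on exit:
ast gray
  codegen gray
    auth gray
      utils gray
        cache gray
          cfg gray
            parser gray
              ui gray
              ui black
            parser black
          cfg black
          core gray
            core→cfg: cfg black — skip
            log gray
            log black
          core black
          lexer gray
            lexer→log: log black — skip
            lexer→ui: ui black — skip
          lexer black
          cache→log: log black — skip
        cache black
        io gray
          io→ast: ast is gray → back edge
First back edge: io → ast.

io→ast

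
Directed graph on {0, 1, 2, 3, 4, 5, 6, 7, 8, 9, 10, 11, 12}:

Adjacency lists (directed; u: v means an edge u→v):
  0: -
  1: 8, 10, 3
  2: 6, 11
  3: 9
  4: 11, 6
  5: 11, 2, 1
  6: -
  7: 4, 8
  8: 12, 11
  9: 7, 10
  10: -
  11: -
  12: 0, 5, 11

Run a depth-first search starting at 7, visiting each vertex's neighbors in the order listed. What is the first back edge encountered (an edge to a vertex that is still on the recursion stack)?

1->8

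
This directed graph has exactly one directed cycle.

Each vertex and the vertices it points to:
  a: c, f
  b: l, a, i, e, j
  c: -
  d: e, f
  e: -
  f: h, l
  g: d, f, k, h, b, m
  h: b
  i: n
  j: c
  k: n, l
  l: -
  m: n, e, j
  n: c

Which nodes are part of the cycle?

a, b, f, h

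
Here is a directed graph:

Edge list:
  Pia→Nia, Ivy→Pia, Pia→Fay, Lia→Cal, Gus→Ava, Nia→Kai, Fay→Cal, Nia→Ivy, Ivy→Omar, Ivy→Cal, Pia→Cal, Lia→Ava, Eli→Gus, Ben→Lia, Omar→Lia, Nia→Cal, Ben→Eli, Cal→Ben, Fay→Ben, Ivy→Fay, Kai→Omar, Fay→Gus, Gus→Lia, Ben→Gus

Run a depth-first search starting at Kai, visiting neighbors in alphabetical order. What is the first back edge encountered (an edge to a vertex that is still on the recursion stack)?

DFS from Kai (visiting neighbors in alphabetical order); mark gray on enter, black on exit:
Kai gray
  Omar gray
    Lia gray
      Ava gray
      Ava black
      Cal gray
        Ben gray
          Eli gray
            Gus gray
              Gus→Ava: Ava black — skip
              Gus→Lia: Lia is gray → back edge
First back edge: Gus → Lia.

Gus→Lia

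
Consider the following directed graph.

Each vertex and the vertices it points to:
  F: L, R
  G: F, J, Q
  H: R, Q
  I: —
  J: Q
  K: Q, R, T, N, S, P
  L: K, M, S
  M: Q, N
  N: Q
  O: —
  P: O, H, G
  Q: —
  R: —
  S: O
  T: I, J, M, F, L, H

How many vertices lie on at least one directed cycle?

6

A vertex is on a directed cycle iff it belongs to a strongly connected component of size ≥ 2 (or has a self-loop).
The vertices on cycles are {F, G, K, L, P, T} — 6 in total.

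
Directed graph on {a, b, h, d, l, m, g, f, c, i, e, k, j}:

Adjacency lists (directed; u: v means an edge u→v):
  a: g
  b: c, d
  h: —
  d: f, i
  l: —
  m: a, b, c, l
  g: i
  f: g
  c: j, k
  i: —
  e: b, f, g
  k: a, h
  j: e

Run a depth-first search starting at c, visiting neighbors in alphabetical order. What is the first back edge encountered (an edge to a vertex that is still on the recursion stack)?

DFS from c (visiting neighbors in alphabetical order); mark gray on enter, black on exit:
c gray
  j gray
    e gray
      b gray
        b→c: c is gray → back edge
First back edge: b → c.

b->c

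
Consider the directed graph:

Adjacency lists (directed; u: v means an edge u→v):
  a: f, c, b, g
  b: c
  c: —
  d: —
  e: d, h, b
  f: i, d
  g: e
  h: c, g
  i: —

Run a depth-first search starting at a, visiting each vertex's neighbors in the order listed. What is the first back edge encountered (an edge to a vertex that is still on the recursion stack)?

h->g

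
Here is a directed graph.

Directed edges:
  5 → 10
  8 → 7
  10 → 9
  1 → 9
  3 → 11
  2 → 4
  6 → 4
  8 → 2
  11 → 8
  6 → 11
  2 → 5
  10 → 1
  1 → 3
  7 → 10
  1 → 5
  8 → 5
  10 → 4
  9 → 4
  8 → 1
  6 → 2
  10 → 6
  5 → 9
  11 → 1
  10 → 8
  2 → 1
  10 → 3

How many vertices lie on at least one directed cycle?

A vertex is on a directed cycle iff it belongs to a strongly connected component of size ≥ 2 (or has a self-loop).
The vertices on cycles are {1, 2, 3, 5, 6, 7, 8, 10, 11} — 9 in total.

9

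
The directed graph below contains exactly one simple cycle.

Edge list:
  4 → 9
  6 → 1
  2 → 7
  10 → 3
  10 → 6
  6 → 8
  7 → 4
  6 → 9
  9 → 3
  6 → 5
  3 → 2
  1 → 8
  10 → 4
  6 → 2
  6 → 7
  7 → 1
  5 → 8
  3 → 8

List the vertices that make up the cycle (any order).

2, 3, 4, 7, 9

DFS with gray/black marking from 2:
2 gray
  7 gray
    1 gray
      8 gray
      8 black
    1 black
    4 gray
      9 gray
        3 gray
          3→2: 2 is gray → back edge
Back edge closes the cycle 2 → 7 → 4 → 9 → 3 → 2; its vertices are {2, 3, 4, 7, 9}.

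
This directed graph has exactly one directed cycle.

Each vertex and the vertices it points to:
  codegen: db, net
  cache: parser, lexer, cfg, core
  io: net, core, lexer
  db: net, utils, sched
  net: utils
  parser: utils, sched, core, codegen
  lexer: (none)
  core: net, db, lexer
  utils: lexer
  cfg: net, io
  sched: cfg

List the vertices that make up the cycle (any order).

db, io, cfg, core, sched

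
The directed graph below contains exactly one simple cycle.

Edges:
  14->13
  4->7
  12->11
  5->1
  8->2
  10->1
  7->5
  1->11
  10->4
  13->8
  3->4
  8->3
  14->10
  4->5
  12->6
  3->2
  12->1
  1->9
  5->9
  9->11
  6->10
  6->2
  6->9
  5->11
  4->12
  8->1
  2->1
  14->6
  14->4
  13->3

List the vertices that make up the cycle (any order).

4, 6, 10, 12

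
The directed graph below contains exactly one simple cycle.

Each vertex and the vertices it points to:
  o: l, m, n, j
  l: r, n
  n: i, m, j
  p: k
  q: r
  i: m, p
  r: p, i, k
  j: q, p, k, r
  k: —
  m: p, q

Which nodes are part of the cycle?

i, m, q, r

DFS with gray/black marking from i:
i gray
  m gray
    p gray
      k gray
      k black
    p black
    q gray
      r gray
        r→p: p black — skip
        r→i: i is gray → back edge
Back edge closes the cycle i → m → q → r → i; its vertices are {i, m, q, r}.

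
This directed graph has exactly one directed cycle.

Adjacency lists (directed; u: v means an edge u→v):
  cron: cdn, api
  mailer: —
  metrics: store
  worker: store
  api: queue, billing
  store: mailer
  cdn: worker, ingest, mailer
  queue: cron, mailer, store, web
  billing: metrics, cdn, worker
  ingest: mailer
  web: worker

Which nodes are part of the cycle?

api, cron, queue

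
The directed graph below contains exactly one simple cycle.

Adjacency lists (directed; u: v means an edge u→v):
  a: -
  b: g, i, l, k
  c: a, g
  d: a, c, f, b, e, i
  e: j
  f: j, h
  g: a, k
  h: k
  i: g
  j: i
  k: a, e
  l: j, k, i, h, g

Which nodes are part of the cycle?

DFS with gray/black marking from e:
e gray
  j gray
    i gray
      g gray
        a gray
        a black
        k gray
          k→a: a black — skip
          k→e: e is gray → back edge
Back edge closes the cycle e → j → i → g → k → e; its vertices are {e, g, i, j, k}.

e, g, i, j, k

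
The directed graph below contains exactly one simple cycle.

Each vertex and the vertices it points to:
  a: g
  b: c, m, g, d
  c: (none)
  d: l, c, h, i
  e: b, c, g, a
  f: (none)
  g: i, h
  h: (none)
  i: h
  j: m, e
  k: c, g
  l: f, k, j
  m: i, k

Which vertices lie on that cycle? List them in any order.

b, d, e, j, l

DFS with gray/black marking from l:
l gray
  f gray
  f black
  k gray
    c gray
    c black
    g gray
      i gray
        h gray
        h black
      i black
      g→h: h black — skip
    g black
  k black
  j gray
    m gray
      m→i: i black — skip
      m→k: k black — skip
    m black
    e gray
      b gray
        b→c: c black — skip
        b→m: m black — skip
        b→g: g black — skip
        d gray
          d→l: l is gray → back edge
Back edge closes the cycle l → j → e → b → d → l; its vertices are {b, d, e, j, l}.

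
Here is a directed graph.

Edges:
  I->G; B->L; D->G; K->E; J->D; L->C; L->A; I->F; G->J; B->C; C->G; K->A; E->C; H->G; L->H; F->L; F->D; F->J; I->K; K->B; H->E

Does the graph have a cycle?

DFS with white/gray/black marking, starting from A:
A gray
A black
B gray
  L gray
    C gray
      G gray
        J gray
          D gray
            D→G: G is gray → back edge
Back edge found, so a cycle exists: G → J → D → G.

Yes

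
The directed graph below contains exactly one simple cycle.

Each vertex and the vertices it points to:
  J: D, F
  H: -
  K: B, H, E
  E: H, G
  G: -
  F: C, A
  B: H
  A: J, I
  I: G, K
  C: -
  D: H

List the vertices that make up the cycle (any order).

DFS with gray/black marking from F:
F gray
  C gray
  C black
  A gray
    J gray
      D gray
        H gray
        H black
      D black
      J→F: F is gray → back edge
Back edge closes the cycle F → A → J → F; its vertices are {A, F, J}.

A, F, J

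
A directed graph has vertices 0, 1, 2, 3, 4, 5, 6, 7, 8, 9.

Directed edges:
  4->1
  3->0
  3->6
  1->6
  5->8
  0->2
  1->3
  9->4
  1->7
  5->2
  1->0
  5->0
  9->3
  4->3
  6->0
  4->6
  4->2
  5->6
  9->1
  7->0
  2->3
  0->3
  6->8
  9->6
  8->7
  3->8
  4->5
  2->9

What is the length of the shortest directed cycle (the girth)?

2

For each vertex v, BFS finds the shortest path from v back to v.
The shortest such closed walk is 3 → 0 → 3, length 2.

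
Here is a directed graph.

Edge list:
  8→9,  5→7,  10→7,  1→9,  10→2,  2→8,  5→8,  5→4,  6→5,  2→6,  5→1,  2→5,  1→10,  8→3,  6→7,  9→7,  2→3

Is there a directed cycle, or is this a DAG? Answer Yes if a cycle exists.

Yes

DFS with white/gray/black marking, starting from 6:
6 gray
  7 gray
  7 black
  5 gray
    8 gray
      9 gray
        9→7: 7 black — skip
      9 black
      3 gray
      3 black
    8 black
    1 gray
      10 gray
        10→7: 7 black — skip
        2 gray
          2→5: 5 is gray → back edge
Back edge found, so a cycle exists: 5 → 1 → 10 → 2 → 5.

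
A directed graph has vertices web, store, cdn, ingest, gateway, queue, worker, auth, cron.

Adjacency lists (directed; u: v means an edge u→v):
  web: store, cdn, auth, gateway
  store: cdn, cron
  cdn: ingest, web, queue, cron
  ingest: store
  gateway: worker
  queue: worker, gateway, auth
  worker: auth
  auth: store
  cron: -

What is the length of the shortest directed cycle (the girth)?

2

For each vertex v, BFS finds the shortest path from v back to v.
The shortest such closed walk is web → cdn → web, length 2.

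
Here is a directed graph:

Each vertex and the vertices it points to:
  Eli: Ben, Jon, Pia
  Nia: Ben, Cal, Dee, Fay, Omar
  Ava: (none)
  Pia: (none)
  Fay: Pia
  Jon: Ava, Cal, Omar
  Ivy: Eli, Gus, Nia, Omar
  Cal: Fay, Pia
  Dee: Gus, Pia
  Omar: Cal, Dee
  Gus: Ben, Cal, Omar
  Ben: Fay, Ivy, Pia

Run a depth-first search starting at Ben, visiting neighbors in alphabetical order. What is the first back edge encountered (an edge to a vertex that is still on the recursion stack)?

Eli->Ben

DFS from Ben (visiting neighbors in alphabetical order); mark gray on enter, black on exit:
Ben gray
  Fay gray
    Pia gray
    Pia black
  Fay black
  Ivy gray
    Eli gray
      Eli→Ben: Ben is gray → back edge
First back edge: Eli → Ben.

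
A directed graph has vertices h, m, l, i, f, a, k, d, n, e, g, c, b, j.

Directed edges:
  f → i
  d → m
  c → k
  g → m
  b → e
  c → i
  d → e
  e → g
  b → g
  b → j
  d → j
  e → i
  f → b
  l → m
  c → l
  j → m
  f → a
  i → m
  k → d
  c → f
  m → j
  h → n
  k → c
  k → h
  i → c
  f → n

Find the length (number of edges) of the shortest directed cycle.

2

For each vertex v, BFS finds the shortest path from v back to v.
The shortest such closed walk is c → i → c, length 2.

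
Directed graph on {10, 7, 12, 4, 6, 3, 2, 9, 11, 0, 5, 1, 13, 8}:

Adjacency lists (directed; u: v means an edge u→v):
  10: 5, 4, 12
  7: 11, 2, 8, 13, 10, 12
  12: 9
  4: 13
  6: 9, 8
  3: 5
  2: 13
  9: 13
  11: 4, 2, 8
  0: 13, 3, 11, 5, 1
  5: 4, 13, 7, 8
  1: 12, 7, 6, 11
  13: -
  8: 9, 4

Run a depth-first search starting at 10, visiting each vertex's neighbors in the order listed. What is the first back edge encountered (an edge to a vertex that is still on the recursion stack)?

7->10

DFS from 10 (visiting each vertex's neighbors in the order listed); mark gray on enter, black on exit:
10 gray
  5 gray
    4 gray
      13 gray
      13 black
    4 black
    5→13: 13 black — skip
    7 gray
      11 gray
        11→4: 4 black — skip
        2 gray
          2→13: 13 black — skip
        2 black
        8 gray
          9 gray
            9→13: 13 black — skip
          9 black
          8→4: 4 black — skip
        8 black
      11 black
      7→2: 2 black — skip
      7→8: 8 black — skip
      7→13: 13 black — skip
      7→10: 10 is gray → back edge
First back edge: 7 → 10.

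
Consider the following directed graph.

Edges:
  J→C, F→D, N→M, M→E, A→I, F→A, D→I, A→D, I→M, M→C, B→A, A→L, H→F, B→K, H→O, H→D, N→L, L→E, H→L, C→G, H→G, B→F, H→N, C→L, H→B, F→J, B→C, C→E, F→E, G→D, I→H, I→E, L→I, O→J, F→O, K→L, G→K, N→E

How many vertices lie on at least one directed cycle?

14

A vertex is on a directed cycle iff it belongs to a strongly connected component of size ≥ 2 (or has a self-loop).
The vertices on cycles are {A, B, C, D, F, G, H, I, J, K, L, M, N, O} — 14 in total.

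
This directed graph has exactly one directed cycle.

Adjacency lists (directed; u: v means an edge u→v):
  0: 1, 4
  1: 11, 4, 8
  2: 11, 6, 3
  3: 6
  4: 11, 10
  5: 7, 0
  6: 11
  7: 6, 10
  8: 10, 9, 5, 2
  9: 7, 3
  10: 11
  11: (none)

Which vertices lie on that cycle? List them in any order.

DFS with gray/black marking from 8:
8 gray
  10 gray
    11 gray
    11 black
  10 black
  9 gray
    7 gray
      6 gray
        6→11: 11 black — skip
      6 black
      7→10: 10 black — skip
    7 black
    3 gray
      3→6: 6 black — skip
    3 black
  9 black
  5 gray
    5→7: 7 black — skip
    0 gray
      1 gray
        1→11: 11 black — skip
        4 gray
          4→11: 11 black — skip
          4→10: 10 black — skip
        4 black
        1→8: 8 is gray → back edge
Back edge closes the cycle 8 → 5 → 0 → 1 → 8; its vertices are {0, 1, 5, 8}.

0, 1, 5, 8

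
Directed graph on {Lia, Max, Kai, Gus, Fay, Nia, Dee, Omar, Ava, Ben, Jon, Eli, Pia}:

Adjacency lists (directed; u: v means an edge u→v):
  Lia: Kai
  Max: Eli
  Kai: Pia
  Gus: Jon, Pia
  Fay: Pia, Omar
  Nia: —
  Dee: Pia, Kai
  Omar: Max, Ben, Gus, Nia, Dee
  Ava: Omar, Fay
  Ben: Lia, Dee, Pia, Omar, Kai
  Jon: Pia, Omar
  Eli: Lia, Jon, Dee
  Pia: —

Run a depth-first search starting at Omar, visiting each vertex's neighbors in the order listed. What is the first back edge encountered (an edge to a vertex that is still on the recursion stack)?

DFS from Omar (visiting each vertex's neighbors in the order listed); mark gray on enter, black on exit:
Omar gray
  Max gray
    Eli gray
      Lia gray
        Kai gray
          Pia gray
          Pia black
        Kai black
      Lia black
      Jon gray
        Jon→Pia: Pia black — skip
        Jon→Omar: Omar is gray → back edge
First back edge: Jon → Omar.

Jon→Omar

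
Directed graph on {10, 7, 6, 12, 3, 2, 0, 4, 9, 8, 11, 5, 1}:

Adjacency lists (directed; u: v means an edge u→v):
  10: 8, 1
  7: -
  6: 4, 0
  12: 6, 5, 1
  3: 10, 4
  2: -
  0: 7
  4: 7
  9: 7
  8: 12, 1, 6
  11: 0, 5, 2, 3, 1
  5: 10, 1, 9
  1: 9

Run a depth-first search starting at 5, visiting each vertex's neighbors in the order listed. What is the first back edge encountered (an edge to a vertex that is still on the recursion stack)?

DFS from 5 (visiting each vertex's neighbors in the order listed); mark gray on enter, black on exit:
5 gray
  10 gray
    8 gray
      12 gray
        6 gray
          4 gray
            7 gray
            7 black
          4 black
          0 gray
            0→7: 7 black — skip
          0 black
        6 black
        12→5: 5 is gray → back edge
First back edge: 12 → 5.

12->5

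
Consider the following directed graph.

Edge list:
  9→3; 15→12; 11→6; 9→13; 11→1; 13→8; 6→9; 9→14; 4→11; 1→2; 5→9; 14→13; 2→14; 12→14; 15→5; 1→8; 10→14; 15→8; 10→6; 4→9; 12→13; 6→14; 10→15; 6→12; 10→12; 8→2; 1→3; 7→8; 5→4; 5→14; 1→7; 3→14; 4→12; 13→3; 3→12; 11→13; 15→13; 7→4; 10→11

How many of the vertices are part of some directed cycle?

10

A vertex is on a directed cycle iff it belongs to a strongly connected component of size ≥ 2 (or has a self-loop).
The vertices on cycles are {1, 2, 3, 4, 7, 8, 11, 12, 13, 14} — 10 in total.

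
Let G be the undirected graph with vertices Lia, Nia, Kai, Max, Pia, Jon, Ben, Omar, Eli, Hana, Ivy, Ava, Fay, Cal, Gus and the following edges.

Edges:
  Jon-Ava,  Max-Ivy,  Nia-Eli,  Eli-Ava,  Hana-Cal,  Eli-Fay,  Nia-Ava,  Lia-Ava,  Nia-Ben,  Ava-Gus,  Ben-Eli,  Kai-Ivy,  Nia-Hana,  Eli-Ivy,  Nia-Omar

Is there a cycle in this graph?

Yes

DFS, tracking each vertex's parent; an edge to a visited non-parent vertex closes a cycle.
Start from Omar:
visit Omar (parent –)
  visit Nia (parent Omar)
    visit Ben (parent Nia)
      Ben–Nia: parent, skip
      visit Eli (parent Ben)
        Eli–Ben: parent, skip
        visit Fay (parent Eli)
          Fay–Eli: parent, skip
        Eli–Nia: Nia visited and ≠ parent → cycle
Cycle: Nia – Ben – Eli – Nia.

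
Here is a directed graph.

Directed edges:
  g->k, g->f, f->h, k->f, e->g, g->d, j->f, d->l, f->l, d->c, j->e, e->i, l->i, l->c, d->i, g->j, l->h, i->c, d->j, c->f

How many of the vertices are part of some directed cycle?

8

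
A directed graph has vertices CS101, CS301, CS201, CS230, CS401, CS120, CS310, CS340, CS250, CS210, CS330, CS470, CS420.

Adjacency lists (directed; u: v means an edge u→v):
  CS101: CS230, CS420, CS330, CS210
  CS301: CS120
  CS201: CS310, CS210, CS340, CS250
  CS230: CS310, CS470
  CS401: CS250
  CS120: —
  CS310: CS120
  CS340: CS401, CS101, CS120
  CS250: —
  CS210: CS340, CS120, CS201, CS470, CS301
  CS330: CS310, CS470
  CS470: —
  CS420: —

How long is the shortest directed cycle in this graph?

For each vertex v, BFS finds the shortest path from v back to v.
The shortest such closed walk is CS210 → CS201 → CS210, length 2.

2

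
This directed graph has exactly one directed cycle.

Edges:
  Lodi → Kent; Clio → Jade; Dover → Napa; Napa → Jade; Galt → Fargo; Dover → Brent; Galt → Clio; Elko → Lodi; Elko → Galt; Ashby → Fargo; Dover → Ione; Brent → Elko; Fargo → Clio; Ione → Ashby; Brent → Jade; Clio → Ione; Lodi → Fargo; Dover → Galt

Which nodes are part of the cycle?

DFS with gray/black marking from Ione:
Ione gray
  Ashby gray
    Fargo gray
      Clio gray
        Clio→Ione: Ione is gray → back edge
Back edge closes the cycle Ione → Ashby → Fargo → Clio → Ione; its vertices are {Clio, Ione, Ashby, Fargo}.

Clio, Ione, Ashby, Fargo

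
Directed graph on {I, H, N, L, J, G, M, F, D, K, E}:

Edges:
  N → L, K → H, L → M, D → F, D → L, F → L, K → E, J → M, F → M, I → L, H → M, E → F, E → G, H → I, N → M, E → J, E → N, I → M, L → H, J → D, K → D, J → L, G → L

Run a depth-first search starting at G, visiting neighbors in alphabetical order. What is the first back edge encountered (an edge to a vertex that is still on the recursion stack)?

DFS from G (visiting neighbors in alphabetical order); mark gray on enter, black on exit:
G gray
  L gray
    H gray
      I gray
        I→L: L is gray → back edge
First back edge: I → L.

I→L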